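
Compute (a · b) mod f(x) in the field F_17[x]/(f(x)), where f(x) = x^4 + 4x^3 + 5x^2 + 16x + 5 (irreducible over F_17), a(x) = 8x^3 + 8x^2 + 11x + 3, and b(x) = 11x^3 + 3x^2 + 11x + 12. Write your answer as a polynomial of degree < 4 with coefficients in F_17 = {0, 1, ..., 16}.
a · b ≡ 5x^3 + 14x^2 + 10x + 11 (mod f(x))

Multiply in F_17[x]: a(x)·b(x) = (8x^3 + 8x^2 + 11x + 3)·(11x^3 + 3x^2 + 11x + 12) = 3x^6 + 10x^5 + 12x^4 + 12x^3 + 5x^2 + 12x + 2. This has degree ≥ 4, so divide by f(x) over F_17: 3x^6 + 10x^5 + 12x^4 + 12x^3 + 5x^2 + 12x + 2 = (3x^2 + 15x + 5)·(x^4 + 4x^3 + 5x^2 + 16x + 5) + (5x^3 + 14x^2 + 10x + 11). Hence a·b ≡ 5x^3 + 14x^2 + 10x + 11 (mod f). (F_17[x]/(f) is a field with 17^4 = 83521 elements since f is irreducible of degree 4.)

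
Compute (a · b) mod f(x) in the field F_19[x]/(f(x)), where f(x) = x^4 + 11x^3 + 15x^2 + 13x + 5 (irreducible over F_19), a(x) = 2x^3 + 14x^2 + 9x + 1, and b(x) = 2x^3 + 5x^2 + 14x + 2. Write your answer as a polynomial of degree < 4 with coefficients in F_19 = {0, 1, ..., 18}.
a · b ≡ 7x^3 + 2x^2 + 15x (mod f(x))

Multiply in F_19[x]: a(x)·b(x) = (2x^3 + 14x^2 + 9x + 1)·(2x^3 + 5x^2 + 14x + 2) = 4x^6 + 2x^4 + 7x^2 + 13x + 2. This has degree ≥ 4, so divide by f(x) over F_19: 4x^6 + 2x^4 + 7x^2 + 13x + 2 = (4x^2 + 13x + 8)·(x^4 + 11x^3 + 15x^2 + 13x + 5) + (7x^3 + 2x^2 + 15x). Hence a·b ≡ 7x^3 + 2x^2 + 15x (mod f). (F_19[x]/(f) is a field with 19^4 = 130321 elements since f is irreducible of degree 4.)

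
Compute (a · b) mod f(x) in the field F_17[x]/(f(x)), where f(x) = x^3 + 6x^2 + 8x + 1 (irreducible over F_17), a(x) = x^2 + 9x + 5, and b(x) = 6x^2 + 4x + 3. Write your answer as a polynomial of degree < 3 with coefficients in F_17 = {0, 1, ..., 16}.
a · b ≡ 8x^2 + x + 10 (mod f(x))

Multiply in F_17[x]: a(x)·b(x) = (x^2 + 9x + 5)·(6x^2 + 4x + 3) = 6x^4 + 7x^3 + x^2 + 13x + 15. This has degree ≥ 3, so divide by f(x) over F_17: 6x^4 + 7x^3 + x^2 + 13x + 15 = (6x + 5)·(x^3 + 6x^2 + 8x + 1) + (8x^2 + x + 10). Hence a·b ≡ 8x^2 + x + 10 (mod f). (F_17[x]/(f) is a field with 17^3 = 4913 elements since f is irreducible of degree 3.)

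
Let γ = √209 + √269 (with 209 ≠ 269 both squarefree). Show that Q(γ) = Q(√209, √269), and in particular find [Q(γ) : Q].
[Q(γ) : Q] = 4 (equivalently, Q(γ) = Q(√209, √269))

Obviously Q(γ) ⊆ Q(√209, √269), and [Q(√209, √269):Q] = 4 (since 209, 269 are distinct squarefree integers > 1 with 56221 not a perfect square). To show equality we compute the minimal polynomial of γ. From γ = √209 + √269: γ^2 = 209 + 2√(56221) + 269 = 478 + 2√(56221), so γ^2 - 478 = 2√(56221); squaring, (γ^2 - 478)^2 = 4·56221, i.e. γ^4 - 956γ^2 + 228484 - 224884 = 0, i.e. γ^4 - 956γ^2 + 3600 = 0. So γ is a root of x^4 - 956x^2 + 3600. This polynomial is irreducible over Q: it has no rational root (each ±√209 ± √269 is irrational), and any factorization into two quadratics over Q would force √(56221) ∈ Q (pairing opposite roots) or √209, √269 ∈ Q (other pairings), all impossible. Hence [Q(γ):Q] = 4 = [Q(√209, √269):Q], so Q(γ) = Q(√209, √269).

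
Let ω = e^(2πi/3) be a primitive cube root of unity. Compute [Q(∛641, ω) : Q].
[Q(∛641, ω) : Q] = 6

[Q(∛641):Q] = 3 (min poly x^3 - 641, irreducible since 641 is not a perfect cube). [Q(ω):Q] = 2 (min poly x^2 + x + 1). Since Q(∛641) ⊂ R and ω ∉ R, we have ω ∉ Q(∛641), so x^2 + x + 1 remains irreducible over Q(∛641) and [Q(∛641, ω) : Q(∛641)] = 2. By the tower law, [Q(∛641, ω) : Q] = 3 · 2 = 6. (In fact Q(∛641, ω) is the splitting field of x^3 - 641 over Q.)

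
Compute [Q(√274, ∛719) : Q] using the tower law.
[Q(√274, ∛719) : Q] = 6

Let L = Q(√274, ∛719). Since Q(√274) ⊂ L and [Q(√274):Q] = 2, the tower law gives 2 | [L:Q]. Likewise Q(∛719) ⊂ L with [Q(∛719):Q] = 3 (because 719 is not a perfect cube), so 3 | [L:Q]. As gcd(2,3) = 1, [L:Q] is divisible by 6. Conversely L is generated over Q by √274 and ∛719, so [L:Q] ≤ 2·3 = 6. Therefore [Q(√274, ∛719) : Q] = 6.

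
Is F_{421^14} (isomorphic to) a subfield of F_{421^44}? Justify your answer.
No: F_{421^14} is not a subfield of F_{421^44}

F_{p^m} embeds in F_{p^n} iff m | n. Here 14 ∤ 44 (since 44 = 3·14 + 2 with remainder 2 ≠ 0), so F_{421^14} is not a subfield of F_{421^44}. Equivalently: if it were, the tower law would give 14 = [F_{421^14}:F_421] dividing [F_{421^44}:F_421] = 44, contradiction.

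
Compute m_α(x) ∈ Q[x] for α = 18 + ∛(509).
m_α(x) = x^3 - 54x^2 + 972x - 6341

Set β = α - 18 = ∛(509), so β^3 = 509. Then (α - 18)^3 - 509 = 0, i.e. α is a root of g(x) = (x - 18)^3 - 509 = x^3 - 54x^2 + 972x - 6341. Since g(x) = h(x - 18) where h(x) = x^3 - 509, and h is irreducible over Q (because 509 is not a perfect cube, so h has no rational root, and a monic cubic with no rational root is irreducible), g is also irreducible (irreducibility is preserved under the substitution x → x - 18). Hence m_α(x) = x^3 - 54x^2 + 972x - 6341.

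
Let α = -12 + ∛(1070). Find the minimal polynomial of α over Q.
m_α(x) = x^3 + 36x^2 + 432x + 658

Set β = α + 12 = ∛(1070), so β^3 = 1070. Then (α + 12)^3 - 1070 = 0, i.e. α is a root of g(x) = (x + 12)^3 - 1070 = x^3 + 36x^2 + 432x + 658. Since g(x) = h(x + 12) where h(x) = x^3 - 1070, and h is irreducible over Q (because 1070 is not a perfect cube, so h has no rational root, and a monic cubic with no rational root is irreducible), g is also irreducible (irreducibility is preserved under the substitution x → x + 12). Hence m_α(x) = x^3 + 36x^2 + 432x + 658.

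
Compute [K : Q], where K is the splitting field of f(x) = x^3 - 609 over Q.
[K : Q] = 6

The roots of x^3 - 609 are ∛609, ω∛609, ω^2∛609 where ω = e^(2πi/3) is a primitive cube root of unity, so K = Q(∛609, ω). Now [Q(∛609):Q] = 3 (since 609 is not a perfect cube, x^3 - 609 is irreducible) and [Q(ω):Q] = 2. Both 2 and 3 divide [K:Q], and [K:Q] ≤ 3·2 = 6, so [K:Q] = 6. (Equivalently: Q(∛609) ⊂ R but ω ∉ R, so [K : Q(∛609)] = 2.)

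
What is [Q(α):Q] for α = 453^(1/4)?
[Q(α):Q] = 4

α is a root of x^4 - 453. By Eisenstein's criterion at the prime p = 3 (which divides the constant term 453 but p^2 = 9 does not, since 453 is squarefree), x^4 - 453 is irreducible over Q. Hence [Q(α):Q] = 4.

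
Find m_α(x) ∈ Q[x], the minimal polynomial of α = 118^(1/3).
m_α(x) = x^3 - 118

α satisfies α^3 = 118, so x^3 - 118 annihilates α. By the rational root test, a rational root p/q (in lowest terms) of x^3 - 118 would satisfy p^3 = 118 q^3, forcing q = 1 and p^3 = 118; but 118 is not a perfect cube, contradiction. A monic cubic over Q with no rational root is irreducible (any nontrivial factorization would include a linear factor). Hence x^3 - 118 is the minimal polynomial of α, and in particular [Q(α):Q] = 3.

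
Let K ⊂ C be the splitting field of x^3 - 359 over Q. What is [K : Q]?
[K : Q] = 6

The roots of x^3 - 359 are ∛359, ω∛359, ω^2∛359 where ω = e^(2πi/3) is a primitive cube root of unity, so K = Q(∛359, ω). Now [Q(∛359):Q] = 3 (since 359 is not a perfect cube, x^3 - 359 is irreducible) and [Q(ω):Q] = 2. Both 2 and 3 divide [K:Q], and [K:Q] ≤ 3·2 = 6, so [K:Q] = 6. (Equivalently: Q(∛359) ⊂ R but ω ∉ R, so [K : Q(∛359)] = 2.)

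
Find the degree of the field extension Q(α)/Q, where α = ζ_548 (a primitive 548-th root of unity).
[Q(α):Q] = 272

The minimal polynomial of ζ_548 over Q is the 548-th cyclotomic polynomial Φ_548(x), which is irreducible over Q and has degree φ(548) = 272. Hence [Q(α):Q] = φ(548) = 272.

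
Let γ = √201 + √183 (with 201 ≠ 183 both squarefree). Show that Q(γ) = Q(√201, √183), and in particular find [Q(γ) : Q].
[Q(γ) : Q] = 4 (equivalently, Q(γ) = Q(√201, √183))

Obviously Q(γ) ⊆ Q(√201, √183), and [Q(√201, √183):Q] = 4 (since 201, 183 are distinct squarefree integers > 1 with 36783 not a perfect square). To show equality we compute the minimal polynomial of γ. From γ = √201 + √183: γ^2 = 201 + 2√(36783) + 183 = 384 + 2√(36783), so γ^2 - 384 = 2√(36783); squaring, (γ^2 - 384)^2 = 4·36783, i.e. γ^4 - 768γ^2 + 147456 - 147132 = 0, i.e. γ^4 - 768γ^2 + 324 = 0. So γ is a root of x^4 - 768x^2 + 324. This polynomial is irreducible over Q: it has no rational root (each ±√201 ± √183 is irrational), and any factorization into two quadratics over Q would force √(36783) ∈ Q (pairing opposite roots) or √201, √183 ∈ Q (other pairings), all impossible. Hence [Q(γ):Q] = 4 = [Q(√201, √183):Q], so Q(γ) = Q(√201, √183).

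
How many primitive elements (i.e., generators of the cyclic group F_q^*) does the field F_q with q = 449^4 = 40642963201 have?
There are φ(40642963200) = 9289728000 primitive elements

F_q^* is cyclic of order q - 1 = 40642963200. A cyclic group of order m has exactly φ(m) generators. Here m = 40642963200 = 2^8 · 3^2 · 5^2 · 7 · 100801, so the number of primitive elements is φ(40642963200) = 9289728000.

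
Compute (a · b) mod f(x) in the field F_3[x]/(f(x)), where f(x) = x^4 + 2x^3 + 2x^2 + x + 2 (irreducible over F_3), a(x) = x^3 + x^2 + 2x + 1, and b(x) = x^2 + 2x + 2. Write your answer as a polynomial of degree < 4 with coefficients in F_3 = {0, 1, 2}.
a · b ≡ 2x^3 + x^2 (mod f(x))

Multiply in F_3[x]: a(x)·b(x) = (x^3 + x^2 + 2x + 1)·(x^2 + 2x + 2) = x^5 + x^2 + 2. This has degree ≥ 4, so divide by f(x) over F_3: x^5 + x^2 + 2 = (x + 1)·(x^4 + 2x^3 + 2x^2 + x + 2) + (2x^3 + x^2). Hence a·b ≡ 2x^3 + x^2 (mod f). (F_3[x]/(f) is a field with 3^4 = 81 elements since f is irreducible of degree 4.)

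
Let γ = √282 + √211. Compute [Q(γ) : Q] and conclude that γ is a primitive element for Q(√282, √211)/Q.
[Q(γ) : Q] = 4 (equivalently, Q(γ) = Q(√282, √211))

Obviously Q(γ) ⊆ Q(√282, √211), and [Q(√282, √211):Q] = 4 (since 282, 211 are distinct squarefree integers > 1 with 59502 not a perfect square). To show equality we compute the minimal polynomial of γ. From γ = √282 + √211: γ^2 = 282 + 2√(59502) + 211 = 493 + 2√(59502), so γ^2 - 493 = 2√(59502); squaring, (γ^2 - 493)^2 = 4·59502, i.e. γ^4 - 986γ^2 + 243049 - 238008 = 0, i.e. γ^4 - 986γ^2 + 5041 = 0. So γ is a root of x^4 - 986x^2 + 5041. This polynomial is irreducible over Q: it has no rational root (each ±√282 ± √211 is irrational), and any factorization into two quadratics over Q would force √(59502) ∈ Q (pairing opposite roots) or √282, √211 ∈ Q (other pairings), all impossible. Hence [Q(γ):Q] = 4 = [Q(√282, √211):Q], so Q(γ) = Q(√282, √211).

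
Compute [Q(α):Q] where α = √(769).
[Q(α):Q] = 2

[Q(α):Q] equals the degree of the minimal polynomial of α. Here α^2 = 769 and x^2 - 769 is irreducible (d = 769 is squarefree, ≠ 1, hence not a square), so deg(m_α) = 2. Thus [Q(α):Q] = 2.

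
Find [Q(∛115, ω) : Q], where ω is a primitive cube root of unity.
[Q(∛115, ω) : Q] = 6

[Q(∛115):Q] = 3 (min poly x^3 - 115, irreducible since 115 is not a perfect cube). [Q(ω):Q] = 2 (min poly x^2 + x + 1). Since Q(∛115) ⊂ R and ω ∉ R, we have ω ∉ Q(∛115), so x^2 + x + 1 remains irreducible over Q(∛115) and [Q(∛115, ω) : Q(∛115)] = 2. By the tower law, [Q(∛115, ω) : Q] = 3 · 2 = 6. (In fact Q(∛115, ω) is the splitting field of x^3 - 115 over Q.)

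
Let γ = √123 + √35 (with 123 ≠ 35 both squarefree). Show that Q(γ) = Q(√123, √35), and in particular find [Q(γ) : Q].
[Q(γ) : Q] = 4 (equivalently, Q(γ) = Q(√123, √35))

Obviously Q(γ) ⊆ Q(√123, √35), and [Q(√123, √35):Q] = 4 (since 123, 35 are distinct squarefree integers > 1 with 4305 not a perfect square). To show equality we compute the minimal polynomial of γ. From γ = √123 + √35: γ^2 = 123 + 2√(4305) + 35 = 158 + 2√(4305), so γ^2 - 158 = 2√(4305); squaring, (γ^2 - 158)^2 = 4·4305, i.e. γ^4 - 316γ^2 + 24964 - 17220 = 0, i.e. γ^4 - 316γ^2 + 7744 = 0. So γ is a root of x^4 - 316x^2 + 7744. This polynomial is irreducible over Q: it has no rational root (each ±√123 ± √35 is irrational), and any factorization into two quadratics over Q would force √(4305) ∈ Q (pairing opposite roots) or √123, √35 ∈ Q (other pairings), all impossible. Hence [Q(γ):Q] = 4 = [Q(√123, √35):Q], so Q(γ) = Q(√123, √35).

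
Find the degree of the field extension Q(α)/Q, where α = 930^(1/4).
[Q(α):Q] = 4

α is a root of x^4 - 930. By Eisenstein's criterion at the prime p = 2 (which divides the constant term 930 but p^2 = 4 does not, since 930 is squarefree), x^4 - 930 is irreducible over Q. Hence [Q(α):Q] = 4.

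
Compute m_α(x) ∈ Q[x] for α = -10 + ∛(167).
m_α(x) = x^3 + 30x^2 + 300x + 833

Set β = α + 10 = ∛(167), so β^3 = 167. Then (α + 10)^3 - 167 = 0, i.e. α is a root of g(x) = (x + 10)^3 - 167 = x^3 + 30x^2 + 300x + 833. Since g(x) = h(x + 10) where h(x) = x^3 - 167, and h is irreducible over Q (because 167 is not a perfect cube, so h has no rational root, and a monic cubic with no rational root is irreducible), g is also irreducible (irreducibility is preserved under the substitution x → x + 10). Hence m_α(x) = x^3 + 30x^2 + 300x + 833.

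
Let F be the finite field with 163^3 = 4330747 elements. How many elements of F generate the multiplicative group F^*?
There are φ(4330746) = 1154736 primitive elements

F_q^* is cyclic of order q - 1 = 4330746. A cyclic group of order m has exactly φ(m) generators. Here m = 4330746 = 2 · 3^5 · 7 · 19 · 67, so the number of primitive elements is φ(4330746) = 1154736.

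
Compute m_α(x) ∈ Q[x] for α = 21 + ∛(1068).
m_α(x) = x^3 - 63x^2 + 1323x - 10329

Set β = α - 21 = ∛(1068), so β^3 = 1068. Then (α - 21)^3 - 1068 = 0, i.e. α is a root of g(x) = (x - 21)^3 - 1068 = x^3 - 63x^2 + 1323x - 10329. Since g(x) = h(x - 21) where h(x) = x^3 - 1068, and h is irreducible over Q (because 1068 is not a perfect cube, so h has no rational root, and a monic cubic with no rational root is irreducible), g is also irreducible (irreducibility is preserved under the substitution x → x - 21). Hence m_α(x) = x^3 - 63x^2 + 1323x - 10329.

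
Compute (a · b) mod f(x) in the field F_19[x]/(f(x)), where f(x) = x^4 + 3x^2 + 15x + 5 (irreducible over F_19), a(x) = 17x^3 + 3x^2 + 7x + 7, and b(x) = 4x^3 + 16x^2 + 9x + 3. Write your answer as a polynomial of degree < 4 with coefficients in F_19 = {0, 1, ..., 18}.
a · b ≡ 18x^3 + 12x^2 + 18x + 10 (mod f(x))

Multiply in F_19[x]: a(x)·b(x) = (17x^3 + 3x^2 + 7x + 7)·(4x^3 + 16x^2 + 9x + 3) = 11x^6 + 18x^5 + x^4 + 9x^3 + 13x^2 + 8x + 2. This has degree ≥ 4, so divide by f(x) over F_19: 11x^6 + 18x^5 + x^4 + 9x^3 + 13x^2 + 8x + 2 = (11x^2 + 18x + 6)·(x^4 + 3x^2 + 15x + 5) + (18x^3 + 12x^2 + 18x + 10). Hence a·b ≡ 18x^3 + 12x^2 + 18x + 10 (mod f). (F_19[x]/(f) is a field with 19^4 = 130321 elements since f is irreducible of degree 4.)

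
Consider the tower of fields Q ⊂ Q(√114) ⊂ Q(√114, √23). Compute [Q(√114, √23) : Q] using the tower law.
[Q(√114, √23) : Q] = 4

[Q(√114):Q] = 2 (min poly x^2 - 114, irreducible since 114 is squarefree > 1). For the top step, suppose √23 ∈ Q(√114), say √23 = c + d√114 with c, d ∈ Q. Squaring: 23 = c^2 + 114d^2 + 2cd√114. Since √114 ∉ Q this forces 2cd = 0. If d = 0 then √23 = c ∈ Q, contradicting 23 squarefree > 1. If c = 0 then 23 = 114d^2, so 114·23 = (114d)^2 is a perfect square in Q — but 114·23 = 2622 is not a perfect square (since 114 and 23 are distinct squarefree integers). Contradiction. Hence √23 ∉ Q(√114), so x^2 - 23 stays irreducible over Q(√114) and [Q(√114, √23) : Q(√114)] = 2. By the tower law, [Q(√114, √23) : Q] = 2 · 2 = 4.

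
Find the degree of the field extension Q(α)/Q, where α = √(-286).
[Q(α):Q] = 2

[Q(α):Q] equals the degree of the minimal polynomial of α. Here α^2 = -286 and x^2 + 286 is irreducible (d = -286 is squarefree, ≠ 1, hence not a square), so deg(m_α) = 2. Thus [Q(α):Q] = 2.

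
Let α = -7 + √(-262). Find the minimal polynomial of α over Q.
m_α(x) = x^2 + 14x + 311

From α + 7 = √(-262), squaring gives (α + 7)^2 = -262, i.e. α^2 + 14α + 49 = -262, so α^2 + 14α + 311 = 0. The discriminant of x^2 + 14x + 311 is (14)^2 - 4·(311) = 196 - 1244 = -1048, and 4·(-262) is not a perfect square in Q since -262 is squarefree and ≠ 1. Hence x^2 + 14x + 311 is irreducible over Q and is the minimal polynomial of α.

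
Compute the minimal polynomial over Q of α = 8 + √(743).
m_α(x) = x^2 - 16x - 679

From α - 8 = √(743), squaring gives (α - 8)^2 = 743, i.e. α^2 - 16α + 64 = 743, so α^2 - 16α - 679 = 0. The discriminant of x^2 - 16x - 679 is (-16)^2 - 4·(-679) = 256 + 2716 = 2972, and 4·(743) is not a perfect square in Q since 743 is squarefree and ≠ 1. Hence x^2 - 16x - 679 is irreducible over Q and is the minimal polynomial of α.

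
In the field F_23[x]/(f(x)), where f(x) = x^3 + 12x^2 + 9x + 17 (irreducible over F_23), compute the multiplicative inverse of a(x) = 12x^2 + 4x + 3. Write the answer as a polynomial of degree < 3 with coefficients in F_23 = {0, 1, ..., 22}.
a(x)^(-1) ≡ 6x^2 + 19x + 13 (mod f(x))

Since f is irreducible over F_23, F_23[x]/(f) is a field and a(x) ≠ 0 has an inverse. Apply the extended Euclidean algorithm to f(x) and a(x) in F_23[x]: f(x) = (2x + 8)·a(x) + (17x + 16);  a(x) = (21x + 17)·(17x + 16) + (7). The last nonzero remainder is the constant 7 = gcd(f, a) in F_23. Back-substituting through the division chain expresses 7 = s(x)·a(x) + t(x)·f(x) with s(x) ≡ 19x^2 + 18x + 22 (mod f), so (19x^2 + 18x + 22)·a(x) ≡ 7 (mod f). Multiplying by 7^(-1) ≡ 10 in F_23 gives a(x)^(-1) ≡ 10·(19x^2 + 18x + 22) ≡ 6x^2 + 19x + 13 (mod f). Check: (12x^2 + 4x + 3)·(6x^2 + 19x + 13) = 3x^4 + 22x^3 + 20x^2 + 17x + 16 ≡ 1 (mod x^3 + 12x^2 + 9x + 17).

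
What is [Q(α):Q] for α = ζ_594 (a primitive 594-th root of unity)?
[Q(α):Q] = 180

The minimal polynomial of ζ_594 over Q is the 594-th cyclotomic polynomial Φ_594(x), which is irreducible over Q and has degree φ(594) = 180. Hence [Q(α):Q] = φ(594) = 180.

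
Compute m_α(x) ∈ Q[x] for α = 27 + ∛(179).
m_α(x) = x^3 - 81x^2 + 2187x - 19862

Set β = α - 27 = ∛(179), so β^3 = 179. Then (α - 27)^3 - 179 = 0, i.e. α is a root of g(x) = (x - 27)^3 - 179 = x^3 - 81x^2 + 2187x - 19862. Since g(x) = h(x - 27) where h(x) = x^3 - 179, and h is irreducible over Q (because 179 is not a perfect cube, so h has no rational root, and a monic cubic with no rational root is irreducible), g is also irreducible (irreducibility is preserved under the substitution x → x - 27). Hence m_α(x) = x^3 - 81x^2 + 2187x - 19862.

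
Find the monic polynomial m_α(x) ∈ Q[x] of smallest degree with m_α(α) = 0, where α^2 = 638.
m_α(x) = x^2 - 638

α satisfies α^2 - 638 = 0, so x^2 - 638 annihilates α. Since d = 638 is squarefree and ≠ 1, it is not a perfect square in Q, so x^2 - 638 has no rational root and is therefore irreducible over Q (a degree-2 polynomial over a field is irreducible iff it has no root). Hence m_α(x) = x^2 - 638.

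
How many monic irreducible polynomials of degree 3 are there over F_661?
There are 96268040 monic irreducible polynomials of degree 3 over F_661

Each element of F_{661^3} that lies in no proper subfield is a root of exactly one monic irreducible of degree 3 over F_661, and each such polynomial has 3 distinct roots in F_{661^3}. By Möbius inversion the count is N_661(3) = (1/3) Σ_{d|3} μ(3/d) · 661^d = (1/3)(μ(3)·661^1 + μ(1)·661^3) = 288804120/3 = 96268040.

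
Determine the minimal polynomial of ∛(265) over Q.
m_α(x) = x^3 - 265

α satisfies α^3 = 265, so x^3 - 265 annihilates α. By the rational root test, a rational root p/q (in lowest terms) of x^3 - 265 would satisfy p^3 = 265 q^3, forcing q = 1 and p^3 = 265; but 265 is not a perfect cube, contradiction. A monic cubic over Q with no rational root is irreducible (any nontrivial factorization would include a linear factor). Hence x^3 - 265 is the minimal polynomial of α, and in particular [Q(α):Q] = 3.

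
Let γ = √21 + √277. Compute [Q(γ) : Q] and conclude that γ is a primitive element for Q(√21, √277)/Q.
[Q(γ) : Q] = 4 (equivalently, Q(γ) = Q(√21, √277))

Obviously Q(γ) ⊆ Q(√21, √277), and [Q(√21, √277):Q] = 4 (since 21, 277 are distinct squarefree integers > 1 with 5817 not a perfect square). To show equality we compute the minimal polynomial of γ. From γ = √21 + √277: γ^2 = 21 + 2√(5817) + 277 = 298 + 2√(5817), so γ^2 - 298 = 2√(5817); squaring, (γ^2 - 298)^2 = 4·5817, i.e. γ^4 - 596γ^2 + 88804 - 23268 = 0, i.e. γ^4 - 596γ^2 + 65536 = 0. So γ is a root of x^4 - 596x^2 + 65536. This polynomial is irreducible over Q: it has no rational root (each ±√21 ± √277 is irrational), and any factorization into two quadratics over Q would force √(5817) ∈ Q (pairing opposite roots) or √21, √277 ∈ Q (other pairings), all impossible. Hence [Q(γ):Q] = 4 = [Q(√21, √277):Q], so Q(γ) = Q(√21, √277).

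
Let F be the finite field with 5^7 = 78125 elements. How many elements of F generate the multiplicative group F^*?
There are φ(78124) = 39060 primitive elements

F_q^* is cyclic of order q - 1 = 78124. A cyclic group of order m has exactly φ(m) generators. Here m = 78124 = 2^2 · 19531, so the number of primitive elements is φ(78124) = 39060.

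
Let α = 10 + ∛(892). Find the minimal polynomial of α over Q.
m_α(x) = x^3 - 30x^2 + 300x - 1892

Set β = α - 10 = ∛(892), so β^3 = 892. Then (α - 10)^3 - 892 = 0, i.e. α is a root of g(x) = (x - 10)^3 - 892 = x^3 - 30x^2 + 300x - 1892. Since g(x) = h(x - 10) where h(x) = x^3 - 892, and h is irreducible over Q (because 892 is not a perfect cube, so h has no rational root, and a monic cubic with no rational root is irreducible), g is also irreducible (irreducibility is preserved under the substitution x → x - 10). Hence m_α(x) = x^3 - 30x^2 + 300x - 1892.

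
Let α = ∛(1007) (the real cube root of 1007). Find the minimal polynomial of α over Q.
m_α(x) = x^3 - 1007

α satisfies α^3 = 1007, so x^3 - 1007 annihilates α. By the rational root test, a rational root p/q (in lowest terms) of x^3 - 1007 would satisfy p^3 = 1007 q^3, forcing q = 1 and p^3 = 1007; but 1007 is not a perfect cube, contradiction. A monic cubic over Q with no rational root is irreducible (any nontrivial factorization would include a linear factor). Hence x^3 - 1007 is the minimal polynomial of α, and in particular [Q(α):Q] = 3.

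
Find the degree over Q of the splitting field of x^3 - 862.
[K : Q] = 6

The roots of x^3 - 862 are ∛862, ω∛862, ω^2∛862 where ω = e^(2πi/3) is a primitive cube root of unity, so K = Q(∛862, ω). Now [Q(∛862):Q] = 3 (since 862 is not a perfect cube, x^3 - 862 is irreducible) and [Q(ω):Q] = 2. Both 2 and 3 divide [K:Q], and [K:Q] ≤ 3·2 = 6, so [K:Q] = 6. (Equivalently: Q(∛862) ⊂ R but ω ∉ R, so [K : Q(∛862)] = 2.)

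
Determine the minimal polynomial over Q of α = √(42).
m_α(x) = x^2 - 42

α satisfies α^2 - 42 = 0, so x^2 - 42 annihilates α. Since d = 42 is squarefree and ≠ 1, it is not a perfect square in Q, so x^2 - 42 has no rational root and is therefore irreducible over Q (a degree-2 polynomial over a field is irreducible iff it has no root). Hence m_α(x) = x^2 - 42.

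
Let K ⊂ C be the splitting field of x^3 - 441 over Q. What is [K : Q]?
[K : Q] = 6

The roots of x^3 - 441 are ∛441, ω∛441, ω^2∛441 where ω = e^(2πi/3) is a primitive cube root of unity, so K = Q(∛441, ω). Now [Q(∛441):Q] = 3 (since 441 is not a perfect cube, x^3 - 441 is irreducible) and [Q(ω):Q] = 2. Both 2 and 3 divide [K:Q], and [K:Q] ≤ 3·2 = 6, so [K:Q] = 6. (Equivalently: Q(∛441) ⊂ R but ω ∉ R, so [K : Q(∛441)] = 2.)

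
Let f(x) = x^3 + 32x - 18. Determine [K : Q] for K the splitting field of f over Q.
[K : Q] = 6

By the rational root test, any rational root of the monic integer polynomial f(x) = x^3 + 32x - 18 must be an integer dividing the constant term -18, i.e. one of ±{1, 2, 3, 6, 9, 18}. Evaluating: f(1) = 15, f(-1) = -51, f(2) = 54, f(-2) = -90, f(3) = 105, f(-3) = -141, f(6) = 390, f(-6) = -426, f(9) = 999, f(-9) = -1035, f(18) = 6390, f(-18) = -6426; none is 0, so f has no rational root and is therefore irreducible over Q (a cubic with no linear factor over a field is irreducible). For an irreducible cubic, the Galois group is A_3 or S_3 according as the discriminant disc(f) = -4a^3 - 27b^2 = -4·(32)^3 - 27·(-18)^2 = -139820 is or is not a square in Q. Here disc(f) = -139820 is not a perfect square in Q, so the Galois group of f over Q is not contained in A_3 and must be all of S_3. The splitting field has degree |S_3| = 6 over Q, so [K : Q] = 6.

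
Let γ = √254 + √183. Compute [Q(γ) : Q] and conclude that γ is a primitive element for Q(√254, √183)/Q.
[Q(γ) : Q] = 4 (equivalently, Q(γ) = Q(√254, √183))

Obviously Q(γ) ⊆ Q(√254, √183), and [Q(√254, √183):Q] = 4 (since 254, 183 are distinct squarefree integers > 1 with 46482 not a perfect square). To show equality we compute the minimal polynomial of γ. From γ = √254 + √183: γ^2 = 254 + 2√(46482) + 183 = 437 + 2√(46482), so γ^2 - 437 = 2√(46482); squaring, (γ^2 - 437)^2 = 4·46482, i.e. γ^4 - 874γ^2 + 190969 - 185928 = 0, i.e. γ^4 - 874γ^2 + 5041 = 0. So γ is a root of x^4 - 874x^2 + 5041. This polynomial is irreducible over Q: it has no rational root (each ±√254 ± √183 is irrational), and any factorization into two quadratics over Q would force √(46482) ∈ Q (pairing opposite roots) or √254, √183 ∈ Q (other pairings), all impossible. Hence [Q(γ):Q] = 4 = [Q(√254, √183):Q], so Q(γ) = Q(√254, √183).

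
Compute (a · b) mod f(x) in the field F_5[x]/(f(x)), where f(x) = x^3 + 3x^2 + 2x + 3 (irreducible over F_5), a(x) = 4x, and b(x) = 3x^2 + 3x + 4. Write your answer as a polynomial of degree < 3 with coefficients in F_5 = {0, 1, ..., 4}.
a · b ≡ x^2 + 2x + 4 (mod f(x))

Multiply in F_5[x]: a(x)·b(x) = (4x)·(3x^2 + 3x + 4) = 2x^3 + 2x^2 + x. This has degree ≥ 3, so divide by f(x) over F_5: 2x^3 + 2x^2 + x = (2)·(x^3 + 3x^2 + 2x + 3) + (x^2 + 2x + 4). Hence a·b ≡ x^2 + 2x + 4 (mod f). (F_5[x]/(f) is a field with 5^3 = 125 elements since f is irreducible of degree 3.)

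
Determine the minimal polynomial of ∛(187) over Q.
m_α(x) = x^3 - 187

α satisfies α^3 = 187, so x^3 - 187 annihilates α. By the rational root test, a rational root p/q (in lowest terms) of x^3 - 187 would satisfy p^3 = 187 q^3, forcing q = 1 and p^3 = 187; but 187 is not a perfect cube, contradiction. A monic cubic over Q with no rational root is irreducible (any nontrivial factorization would include a linear factor). Hence x^3 - 187 is the minimal polynomial of α, and in particular [Q(α):Q] = 3.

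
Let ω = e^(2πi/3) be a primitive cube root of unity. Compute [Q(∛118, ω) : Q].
[Q(∛118, ω) : Q] = 6

[Q(∛118):Q] = 3 (min poly x^3 - 118, irreducible since 118 is not a perfect cube). [Q(ω):Q] = 2 (min poly x^2 + x + 1). Since Q(∛118) ⊂ R and ω ∉ R, we have ω ∉ Q(∛118), so x^2 + x + 1 remains irreducible over Q(∛118) and [Q(∛118, ω) : Q(∛118)] = 2. By the tower law, [Q(∛118, ω) : Q] = 3 · 2 = 6. (In fact Q(∛118, ω) is the splitting field of x^3 - 118 over Q.)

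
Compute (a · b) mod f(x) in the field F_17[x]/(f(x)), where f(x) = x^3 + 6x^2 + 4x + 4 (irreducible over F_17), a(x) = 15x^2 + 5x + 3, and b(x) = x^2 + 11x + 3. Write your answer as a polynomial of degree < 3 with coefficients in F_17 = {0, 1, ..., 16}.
a · b ≡ 5x^2 + 8x + 12 (mod f(x))

Multiply in F_17[x]: a(x)·b(x) = (15x^2 + 5x + 3)·(x^2 + 11x + 3) = 15x^4 + x^2 + 14x + 9. This has degree ≥ 3, so divide by f(x) over F_17: 15x^4 + x^2 + 14x + 9 = (15x + 12)·(x^3 + 6x^2 + 4x + 4) + (5x^2 + 8x + 12). Hence a·b ≡ 5x^2 + 8x + 12 (mod f). (F_17[x]/(f) is a field with 17^3 = 4913 elements since f is irreducible of degree 3.)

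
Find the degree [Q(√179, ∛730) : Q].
[Q(√179, ∛730) : Q] = 6

Let L = Q(√179, ∛730). Since Q(√179) ⊂ L and [Q(√179):Q] = 2, the tower law gives 2 | [L:Q]. Likewise Q(∛730) ⊂ L with [Q(∛730):Q] = 3 (because 730 is not a perfect cube), so 3 | [L:Q]. As gcd(2,3) = 1, [L:Q] is divisible by 6. Conversely L is generated over Q by √179 and ∛730, so [L:Q] ≤ 2·3 = 6. Therefore [Q(√179, ∛730) : Q] = 6.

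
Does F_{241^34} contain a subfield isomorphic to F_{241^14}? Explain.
No: F_{241^14} is not a subfield of F_{241^34}

F_{p^m} embeds in F_{p^n} iff m | n. Here 14 ∤ 34 (since 34 = 2·14 + 6 with remainder 6 ≠ 0), so F_{241^14} is not a subfield of F_{241^34}. Equivalently: if it were, the tower law would give 14 = [F_{241^14}:F_241] dividing [F_{241^34}:F_241] = 34, contradiction.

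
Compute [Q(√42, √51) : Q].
[Q(√42, √51) : Q] = 4

[Q(√42):Q] = 2 (min poly x^2 - 42, irreducible since 42 is squarefree > 1). For the top step, suppose √51 ∈ Q(√42), say √51 = c + d√42 with c, d ∈ Q. Squaring: 51 = c^2 + 42d^2 + 2cd√42. Since √42 ∉ Q this forces 2cd = 0. If d = 0 then √51 = c ∈ Q, contradicting 51 squarefree > 1. If c = 0 then 51 = 42d^2, so 42·51 = (42d)^2 is a perfect square in Q — but 42·51 = 2142 is not a perfect square (since 42 and 51 are distinct squarefree integers). Contradiction. Hence √51 ∉ Q(√42), so x^2 - 51 stays irreducible over Q(√42) and [Q(√42, √51) : Q(√42)] = 2. By the tower law, [Q(√42, √51) : Q] = 2 · 2 = 4.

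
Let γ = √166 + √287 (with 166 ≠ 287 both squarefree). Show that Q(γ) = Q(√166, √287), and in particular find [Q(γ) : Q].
[Q(γ) : Q] = 4 (equivalently, Q(γ) = Q(√166, √287))

Obviously Q(γ) ⊆ Q(√166, √287), and [Q(√166, √287):Q] = 4 (since 166, 287 are distinct squarefree integers > 1 with 47642 not a perfect square). To show equality we compute the minimal polynomial of γ. From γ = √166 + √287: γ^2 = 166 + 2√(47642) + 287 = 453 + 2√(47642), so γ^2 - 453 = 2√(47642); squaring, (γ^2 - 453)^2 = 4·47642, i.e. γ^4 - 906γ^2 + 205209 - 190568 = 0, i.e. γ^4 - 906γ^2 + 14641 = 0. So γ is a root of x^4 - 906x^2 + 14641. This polynomial is irreducible over Q: it has no rational root (each ±√166 ± √287 is irrational), and any factorization into two quadratics over Q would force √(47642) ∈ Q (pairing opposite roots) or √166, √287 ∈ Q (other pairings), all impossible. Hence [Q(γ):Q] = 4 = [Q(√166, √287):Q], so Q(γ) = Q(√166, √287).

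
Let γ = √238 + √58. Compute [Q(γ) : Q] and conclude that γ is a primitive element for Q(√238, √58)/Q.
[Q(γ) : Q] = 4 (equivalently, Q(γ) = Q(√238, √58))

Obviously Q(γ) ⊆ Q(√238, √58), and [Q(√238, √58):Q] = 4 (since 238, 58 are distinct squarefree integers > 1 with 13804 not a perfect square). To show equality we compute the minimal polynomial of γ. From γ = √238 + √58: γ^2 = 238 + 2√(13804) + 58 = 296 + 2√(13804), so γ^2 - 296 = 2√(13804); squaring, (γ^2 - 296)^2 = 4·13804, i.e. γ^4 - 592γ^2 + 87616 - 55216 = 0, i.e. γ^4 - 592γ^2 + 32400 = 0. So γ is a root of x^4 - 592x^2 + 32400. This polynomial is irreducible over Q: it has no rational root (each ±√238 ± √58 is irrational), and any factorization into two quadratics over Q would force √(13804) ∈ Q (pairing opposite roots) or √238, √58 ∈ Q (other pairings), all impossible. Hence [Q(γ):Q] = 4 = [Q(√238, √58):Q], so Q(γ) = Q(√238, √58).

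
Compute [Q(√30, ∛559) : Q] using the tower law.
[Q(√30, ∛559) : Q] = 6

Let L = Q(√30, ∛559). Since Q(√30) ⊂ L and [Q(√30):Q] = 2, the tower law gives 2 | [L:Q]. Likewise Q(∛559) ⊂ L with [Q(∛559):Q] = 3 (because 559 is not a perfect cube), so 3 | [L:Q]. As gcd(2,3) = 1, [L:Q] is divisible by 6. Conversely L is generated over Q by √30 and ∛559, so [L:Q] ≤ 2·3 = 6. Therefore [Q(√30, ∛559) : Q] = 6.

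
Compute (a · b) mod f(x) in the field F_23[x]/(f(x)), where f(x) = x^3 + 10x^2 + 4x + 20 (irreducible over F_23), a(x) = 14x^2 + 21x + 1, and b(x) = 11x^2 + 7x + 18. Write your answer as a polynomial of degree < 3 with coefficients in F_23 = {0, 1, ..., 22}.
a · b ≡ 13x^2 + 10x + 19 (mod f(x))

Multiply in F_23[x]: a(x)·b(x) = (14x^2 + 21x + 1)·(11x^2 + 7x + 18) = 16x^4 + 7x^3 + 19x^2 + 17x + 18. This has degree ≥ 3, so divide by f(x) over F_23: 16x^4 + 7x^3 + 19x^2 + 17x + 18 = (16x + 8)·(x^3 + 10x^2 + 4x + 20) + (13x^2 + 10x + 19). Hence a·b ≡ 13x^2 + 10x + 19 (mod f). (F_23[x]/(f) is a field with 23^3 = 12167 elements since f is irreducible of degree 3.)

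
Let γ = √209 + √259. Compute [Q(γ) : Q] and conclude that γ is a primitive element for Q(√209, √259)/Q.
[Q(γ) : Q] = 4 (equivalently, Q(γ) = Q(√209, √259))

Obviously Q(γ) ⊆ Q(√209, √259), and [Q(√209, √259):Q] = 4 (since 209, 259 are distinct squarefree integers > 1 with 54131 not a perfect square). To show equality we compute the minimal polynomial of γ. From γ = √209 + √259: γ^2 = 209 + 2√(54131) + 259 = 468 + 2√(54131), so γ^2 - 468 = 2√(54131); squaring, (γ^2 - 468)^2 = 4·54131, i.e. γ^4 - 936γ^2 + 219024 - 216524 = 0, i.e. γ^4 - 936γ^2 + 2500 = 0. So γ is a root of x^4 - 936x^2 + 2500. This polynomial is irreducible over Q: it has no rational root (each ±√209 ± √259 is irrational), and any factorization into two quadratics over Q would force √(54131) ∈ Q (pairing opposite roots) or √209, √259 ∈ Q (other pairings), all impossible. Hence [Q(γ):Q] = 4 = [Q(√209, √259):Q], so Q(γ) = Q(√209, √259).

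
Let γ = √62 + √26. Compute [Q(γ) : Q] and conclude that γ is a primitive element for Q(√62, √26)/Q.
[Q(γ) : Q] = 4 (equivalently, Q(γ) = Q(√62, √26))

Obviously Q(γ) ⊆ Q(√62, √26), and [Q(√62, √26):Q] = 4 (since 62, 26 are distinct squarefree integers > 1 with 1612 not a perfect square). To show equality we compute the minimal polynomial of γ. From γ = √62 + √26: γ^2 = 62 + 2√(1612) + 26 = 88 + 2√(1612), so γ^2 - 88 = 2√(1612); squaring, (γ^2 - 88)^2 = 4·1612, i.e. γ^4 - 176γ^2 + 7744 - 6448 = 0, i.e. γ^4 - 176γ^2 + 1296 = 0. So γ is a root of x^4 - 176x^2 + 1296. This polynomial is irreducible over Q: it has no rational root (each ±√62 ± √26 is irrational), and any factorization into two quadratics over Q would force √(1612) ∈ Q (pairing opposite roots) or √62, √26 ∈ Q (other pairings), all impossible. Hence [Q(γ):Q] = 4 = [Q(√62, √26):Q], so Q(γ) = Q(√62, √26).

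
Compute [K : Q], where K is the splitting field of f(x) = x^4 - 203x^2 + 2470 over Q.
[K : Q] = 4

Solving the quadratic in x^2: x^2 = (203 ± √(203^2 - 4·2470))/2 = (203 ± √31329)/2 = (203 ± 177)/2, giving x^2 = 190 or x^2 = 13. So f(x) = (x^2 - 190)(x^2 - 13) and the roots of f are ±√190, ±√13. Hence the splitting field is K = Q(√190, √13). Since 190 and 13 are distinct squarefree integers > 1, their product 2470 is not a perfect square, so √13 ∉ Q(√190). By the tower law [K:Q] = [Q(√190,√13):Q(√190)] · [Q(√190):Q] = 2 · 2 = 4.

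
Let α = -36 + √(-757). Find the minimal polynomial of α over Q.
m_α(x) = x^2 + 72x + 2053

From α + 36 = √(-757), squaring gives (α + 36)^2 = -757, i.e. α^2 + 72α + 1296 = -757, so α^2 + 72α + 2053 = 0. The discriminant of x^2 + 72x + 2053 is (72)^2 - 4·(2053) = 5184 - 8212 = -3028, and 4·(-757) is not a perfect square in Q since -757 is squarefree and ≠ 1. Hence x^2 + 72x + 2053 is irreducible over Q and is the minimal polynomial of α.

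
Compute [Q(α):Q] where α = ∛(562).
[Q(α):Q] = 3

The minimal polynomial of α is x^3 - 562, irreducible over Q since 562 is not a perfect cube (so x^3 - 562 has no rational root). Hence [Q(α):Q] = deg(m_α) = 3.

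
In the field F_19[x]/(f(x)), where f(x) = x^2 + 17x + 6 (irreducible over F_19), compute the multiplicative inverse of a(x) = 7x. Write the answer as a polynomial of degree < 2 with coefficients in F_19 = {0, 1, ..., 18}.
a(x)^(-1) ≡ 14x + 10 (mod f(x))

Since f is irreducible over F_19, F_19[x]/(f) is a field and a(x) ≠ 0 has an inverse. Apply the extended Euclidean algorithm to f(x) and a(x) in F_19[x]: f(x) = (11x + 16)·a(x) + (6). The last nonzero remainder is the constant 6 = gcd(f, a) in F_19. Back-substituting through the division chain expresses 6 = s(x)·a(x) + t(x)·f(x) with s(x) ≡ 8x + 3 (mod f), so (8x + 3)·a(x) ≡ 6 (mod f). Multiplying by 6^(-1) ≡ 16 in F_19 gives a(x)^(-1) ≡ 16·(8x + 3) ≡ 14x + 10 (mod f). Check: (7x)·(14x + 10) = 3x^2 + 13x ≡ 1 (mod x^2 + 17x + 6).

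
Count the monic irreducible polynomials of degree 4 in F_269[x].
There are 1309010490 monic irreducible polynomials of degree 4 over F_269

Each element of F_{269^4} that lies in no proper subfield is a root of exactly one monic irreducible of degree 4 over F_269, and each such polynomial has 4 distinct roots in F_{269^4}. By Möbius inversion the count is N_269(4) = (1/4) Σ_{d|4} μ(4/d) · 269^d = (1/4)(μ(4)·269^1 + μ(2)·269^2 + μ(1)·269^4) = 5236041960/4 = 1309010490.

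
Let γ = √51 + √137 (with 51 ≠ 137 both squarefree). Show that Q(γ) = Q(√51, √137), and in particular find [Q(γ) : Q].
[Q(γ) : Q] = 4 (equivalently, Q(γ) = Q(√51, √137))

Obviously Q(γ) ⊆ Q(√51, √137), and [Q(√51, √137):Q] = 4 (since 51, 137 are distinct squarefree integers > 1 with 6987 not a perfect square). To show equality we compute the minimal polynomial of γ. From γ = √51 + √137: γ^2 = 51 + 2√(6987) + 137 = 188 + 2√(6987), so γ^2 - 188 = 2√(6987); squaring, (γ^2 - 188)^2 = 4·6987, i.e. γ^4 - 376γ^2 + 35344 - 27948 = 0, i.e. γ^4 - 376γ^2 + 7396 = 0. So γ is a root of x^4 - 376x^2 + 7396. This polynomial is irreducible over Q: it has no rational root (each ±√51 ± √137 is irrational), and any factorization into two quadratics over Q would force √(6987) ∈ Q (pairing opposite roots) or √51, √137 ∈ Q (other pairings), all impossible. Hence [Q(γ):Q] = 4 = [Q(√51, √137):Q], so Q(γ) = Q(√51, √137).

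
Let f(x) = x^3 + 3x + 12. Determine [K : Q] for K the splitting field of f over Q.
[K : Q] = 6

By the rational root test, any rational root of the monic integer polynomial f(x) = x^3 + 3x + 12 must be an integer dividing the constant term 12, i.e. one of ±{1, 2, 3, 4, 6, 12}. Evaluating: f(1) = 16, f(-1) = 8, f(2) = 26, f(-2) = -2, f(3) = 48, f(-3) = -24, f(4) = 88, f(-4) = -64, f(6) = 246, f(-6) = -222, f(12) = 1776, f(-12) = -1752; none is 0, so f has no rational root and is therefore irreducible over Q (a cubic with no linear factor over a field is irreducible). For an irreducible cubic, the Galois group is A_3 or S_3 according as the discriminant disc(f) = -4a^3 - 27b^2 = -4·(3)^3 - 27·(12)^2 = -3996 is or is not a square in Q. Here disc(f) = -3996 is not a perfect square in Q, so the Galois group of f over Q is not contained in A_3 and must be all of S_3. The splitting field has degree |S_3| = 6 over Q, so [K : Q] = 6.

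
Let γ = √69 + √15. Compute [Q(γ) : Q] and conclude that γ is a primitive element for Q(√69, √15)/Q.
[Q(γ) : Q] = 4 (equivalently, Q(γ) = Q(√69, √15))

Obviously Q(γ) ⊆ Q(√69, √15), and [Q(√69, √15):Q] = 4 (since 69, 15 are distinct squarefree integers > 1 with 1035 not a perfect square). To show equality we compute the minimal polynomial of γ. From γ = √69 + √15: γ^2 = 69 + 2√(1035) + 15 = 84 + 2√(1035), so γ^2 - 84 = 2√(1035); squaring, (γ^2 - 84)^2 = 4·1035, i.e. γ^4 - 168γ^2 + 7056 - 4140 = 0, i.e. γ^4 - 168γ^2 + 2916 = 0. So γ is a root of x^4 - 168x^2 + 2916. This polynomial is irreducible over Q: it has no rational root (each ±√69 ± √15 is irrational), and any factorization into two quadratics over Q would force √(1035) ∈ Q (pairing opposite roots) or √69, √15 ∈ Q (other pairings), all impossible. Hence [Q(γ):Q] = 4 = [Q(√69, √15):Q], so Q(γ) = Q(√69, √15).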